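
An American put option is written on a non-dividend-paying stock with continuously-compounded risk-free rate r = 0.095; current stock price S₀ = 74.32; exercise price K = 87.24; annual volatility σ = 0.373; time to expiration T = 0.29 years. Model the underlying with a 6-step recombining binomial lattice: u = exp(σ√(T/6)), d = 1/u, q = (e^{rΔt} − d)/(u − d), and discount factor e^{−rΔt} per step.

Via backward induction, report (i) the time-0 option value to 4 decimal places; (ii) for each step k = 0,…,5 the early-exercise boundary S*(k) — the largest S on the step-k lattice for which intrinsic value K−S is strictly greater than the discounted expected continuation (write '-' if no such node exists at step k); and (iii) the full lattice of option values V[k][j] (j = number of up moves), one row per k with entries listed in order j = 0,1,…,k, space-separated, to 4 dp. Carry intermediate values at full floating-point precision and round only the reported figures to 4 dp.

price = 13.6762
boundary = - 68.4687 63.0781 68.4687 74.3200 80.6714
tree:
13.6762
18.7713 8.8564
24.1619 13.2234 4.6996
29.1281 18.7713 7.9602 1.5784
33.7034 24.1619 12.9200 3.2200 0.0000
37.9184 29.1281 18.7713 6.5686 0.0000 0.0000
41.8015 33.7034 24.1619 12.9200 0.0000 0.0000 0.0000

Δt=0.04833  u=1.08546  d=0.92127  q=0.50754  discount=0.99542
step 6 (expiry): payoffs max(K−S,0) = 41.8015 33.7034 24.1619 12.9200 0.0000 0.0000 0.0000
step 5: (k=5,j=0): S=49.3216, (K−S)⁺=37.9184, hold=37.5187 ⇒ V=37.9184 exercise | (k=5,j=1): S=58.1119, (K−S)⁺=29.1281, hold=28.7285 ⇒ V=29.1281 exercise | (k=5,j=2): S=68.4687, (K−S)⁺=18.7713, hold=18.3716 ⇒ V=18.7713 exercise | (k=5,j=3): S=80.6714, (K−S)⁺=6.5686, hold=6.3334 ⇒ V=6.5686 exercise | (k=5,j=4): S=95.0488, (K−S)⁺=0.0000, hold=0.0000 ⇒ V=0.0000 continue | (k=5,j=5): S=111.9886, (K−S)⁺=0.0000, hold=0.0000 ⇒ V=0.0000 continue  boundary S*=80.6714
step 4: (k=4,j=0): S=53.5366, (K−S)⁺=33.7034, hold=33.3037 ⇒ V=33.7034 exercise | (k=4,j=1): S=63.0781, (K−S)⁺=24.1619, hold=23.7623 ⇒ V=24.1619 exercise | (k=4,j=2): S=74.3200, (K−S)⁺=12.9200, hold=12.5203 ⇒ V=12.9200 exercise | (k=4,j=3): S=87.5655, (K−S)⁺=0.0000, hold=3.2200 ⇒ V=3.2200 continue | (k=4,j=4): S=103.1716, (K−S)⁺=0.0000, hold=0.0000 ⇒ V=0.0000 continue  boundary S*=74.3200
step 3: (k=3,j=0): S=58.1119, (K−S)⁺=29.1281, hold=28.7285 ⇒ V=29.1281 exercise | (k=3,j=1): S=68.4687, (K−S)⁺=18.7713, hold=18.3716 ⇒ V=18.7713 exercise | (k=3,j=2): S=80.6714, (K−S)⁺=6.5686, hold=7.9602 ⇒ V=7.9602 continue | (k=3,j=3): S=95.0488, (K−S)⁺=0.0000, hold=1.5784 ⇒ V=1.5784 continue  boundary S*=68.4687
step 2: (k=2,j=0): S=63.0781, (K−S)⁺=24.1619, hold=23.7623 ⇒ V=24.1619 exercise | (k=2,j=1): S=74.3200, (K−S)⁺=12.9200, hold=13.2234 ⇒ V=13.2234 continue | (k=2,j=2): S=87.5655, (K−S)⁺=0.0000, hold=4.6996 ⇒ V=4.6996 continue  boundary S*=63.0781
step 1: (k=1,j=0): S=68.4687, (K−S)⁺=18.7713, hold=18.5249 ⇒ V=18.7713 exercise | (k=1,j=1): S=80.6714, (K−S)⁺=6.5686, hold=8.8564 ⇒ V=8.8564 continue  boundary S*=68.4687
step 0: (k=0,j=0): S=74.3200, (K−S)⁺=12.9200, hold=13.6762 ⇒ V=13.6762 continue  boundary S*=-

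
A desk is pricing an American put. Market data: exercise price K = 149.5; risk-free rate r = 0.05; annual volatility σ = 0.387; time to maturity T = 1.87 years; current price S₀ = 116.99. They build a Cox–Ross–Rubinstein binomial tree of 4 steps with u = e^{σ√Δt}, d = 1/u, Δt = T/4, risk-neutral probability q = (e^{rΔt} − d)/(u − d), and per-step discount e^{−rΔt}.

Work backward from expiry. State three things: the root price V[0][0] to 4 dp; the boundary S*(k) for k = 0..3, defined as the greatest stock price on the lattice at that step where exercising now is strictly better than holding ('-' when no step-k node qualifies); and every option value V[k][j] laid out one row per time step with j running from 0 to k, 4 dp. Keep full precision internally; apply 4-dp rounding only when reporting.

Δt=0.46750  u=1.30292  d=0.76751  q=0.47840  discount=0.97690
step 4 (expiry): payoffs max(K−S,0) = 108.9044 80.5850 32.5100 0.0000 0.0000
step 3: (k=3,j=0): S=52.8928, (K−S)⁺=96.6072, hold=93.1532 ⇒ V=96.6072 exercise | (k=3,j=1): S=89.7907, (K−S)⁺=59.7093, hold=56.2553 ⇒ V=59.7093 exercise | (k=3,j=2): S=152.4285, (K−S)⁺=0.0000, hold=16.5653 ⇒ V=16.5653 continue | (k=3,j=3): S=258.7624, (K−S)⁺=0.0000, hold=0.0000 ⇒ V=0.0000 continue  boundary S*=89.7907
step 2: (k=2,j=0): S=68.9150, (K−S)⁺=80.5850, hold=77.1310 ⇒ V=80.5850 exercise | (k=2,j=1): S=116.9900, (K−S)⁺=32.5100, hold=38.1664 ⇒ V=38.1664 continue | (k=2,j=2): S=198.6020, (K−S)⁺=0.0000, hold=8.4408 ⇒ V=8.4408 continue  boundary S*=68.9150
step 1: (k=1,j=0): S=89.7907, (K−S)⁺=59.7093, hold=58.8988 ⇒ V=59.7093 exercise | (k=1,j=1): S=152.4285, (K−S)⁺=0.0000, hold=23.3923 ⇒ V=23.3923 continue  boundary S*=89.7907
step 0: (k=0,j=0): S=116.9900, (K−S)⁺=32.5100, hold=41.3570 ⇒ V=41.3570 continue  boundary S*=-

price = 41.3570
boundary = - 89.7907 68.9150 89.7907
tree:
41.3570
59.7093 23.3923
80.5850 38.1664 8.4408
96.6072 59.7093 16.5653 0.0000
108.9044 80.5850 32.5100 0.0000 0.0000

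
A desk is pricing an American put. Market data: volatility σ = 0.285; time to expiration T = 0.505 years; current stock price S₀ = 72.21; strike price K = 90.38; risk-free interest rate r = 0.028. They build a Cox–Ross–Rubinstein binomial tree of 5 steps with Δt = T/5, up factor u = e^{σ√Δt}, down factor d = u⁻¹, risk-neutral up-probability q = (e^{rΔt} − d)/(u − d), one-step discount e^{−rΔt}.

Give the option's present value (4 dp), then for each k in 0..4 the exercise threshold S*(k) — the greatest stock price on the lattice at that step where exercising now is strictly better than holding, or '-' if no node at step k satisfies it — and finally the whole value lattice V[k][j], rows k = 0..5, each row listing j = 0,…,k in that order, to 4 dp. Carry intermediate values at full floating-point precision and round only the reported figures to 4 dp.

price = 18.6933
boundary = - 65.9571 60.2456 65.9571 72.2100
tree:
18.6933
24.4229 12.9079
30.1344 18.2474 7.4905
35.3513 24.4229 12.0010 2.8947
40.1164 30.1344 18.1700 5.7254 0.0000
44.4689 35.3513 24.4229 11.3243 0.0000 0.0000

params: Δt=0.10100 u=1.09480 d=0.91341 q=0.49298 e^(-rΔt)=0.99718
t_5 payoffs: 44.4689 35.3513 24.4229 11.3243 0.0000 0.0000
t_4: node(4,0) S=50.2636 payoff=40.1164 vs cont=39.8612 → 40.1164 [stop]  node(4,1) S=60.2456 payoff=30.1344 vs cont=29.8792 → 30.1344 [stop]  node(4,2) S=72.2100 payoff=18.1700 vs cont=17.9148 → 18.1700 [stop]  node(4,3) S=86.5504 payoff=3.8296 vs cont=5.7254 → 5.7254 [wait]  node(4,4) S=103.7388 payoff=0.0000 vs cont=0.0000 → 0.0000 [wait]  ⇒ S*(4)=72.2100
t_3: node(3,0) S=55.0287 payoff=35.3513 vs cont=35.0960 → 35.3513 [stop]  node(3,1) S=65.9571 payoff=24.4229 vs cont=24.1677 → 24.4229 [stop]  node(3,2) S=79.0557 payoff=11.3243 vs cont=12.0010 → 12.0010 [wait]  node(3,3) S=94.7557 payoff=0.0000 vs cont=2.8947 → 2.8947 [wait]  ⇒ S*(3)=65.9571
t_2: node(2,0) S=60.2456 payoff=30.1344 vs cont=29.8792 → 30.1344 [stop]  node(2,1) S=72.2100 payoff=18.1700 vs cont=18.2474 → 18.2474 [wait]  node(2,2) S=86.5504 payoff=3.8296 vs cont=7.4905 → 7.4905 [wait]  ⇒ S*(2)=60.2456
t_1: node(1,0) S=65.9571 payoff=24.4229 vs cont=24.2058 → 24.4229 [stop]  node(1,1) S=79.0557 payoff=11.3243 vs cont=12.9079 → 12.9079 [wait]  ⇒ S*(1)=65.9571
t_0: node(0,0) S=72.2100 payoff=18.1700 vs cont=18.6933 → 18.6933 [wait]  ⇒ S*(0)=-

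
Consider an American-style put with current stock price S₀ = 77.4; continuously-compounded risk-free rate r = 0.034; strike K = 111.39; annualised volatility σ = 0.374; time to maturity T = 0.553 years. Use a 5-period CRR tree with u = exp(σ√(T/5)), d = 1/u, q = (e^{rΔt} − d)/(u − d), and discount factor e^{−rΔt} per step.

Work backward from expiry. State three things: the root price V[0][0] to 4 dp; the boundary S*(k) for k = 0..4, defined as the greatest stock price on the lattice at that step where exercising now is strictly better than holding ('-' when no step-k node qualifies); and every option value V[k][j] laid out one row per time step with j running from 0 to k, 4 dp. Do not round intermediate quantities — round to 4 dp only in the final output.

price = 34.0905
boundary = - 68.3476 77.4000 87.6513 77.4000
tree:
34.0905
43.0424 24.8140
51.0360 33.9900 15.2265
58.0947 43.0424 23.7387 6.2720
64.3279 51.0360 33.9900 12.2020 0.0000
69.8321 58.0947 43.0424 23.7387 0.0000 0.0000

Δt=0.11060, u=1.13245, d=0.88304, q=0.48405, disc=e^(-rΔt)=0.99625
k=5 terminal: V=max(K-S,0) → 69.8321 58.0947 43.0424 23.7387 0.0000 0.0000
k=4: j=0 S=47.0621 intr=64.3279 cont=63.9098 V=64.3279[EX]; j=1 S=60.3540 intr=51.0360 cont=50.6179 V=51.0360[EX]; j=2 S=77.4000 intr=33.9900 cont=33.5719 V=33.9900[EX]; j=3 S=99.2603 intr=12.1297 cont=12.2020 V=12.2020[hold]; j=4 S=127.2947 intr=0.0000 cont=0.0000 V=0.0000[hold]  S*(4)=77.4000
k=3: j=0 S=53.2953 intr=58.0947 cont=57.6766 V=58.0947[EX]; j=1 S=68.3476 intr=43.0424 cont=42.6243 V=43.0424[EX]; j=2 S=87.6513 intr=23.7387 cont=23.3555 V=23.7387[EX]; j=3 S=112.4069 intr=0.0000 cont=6.2720 V=6.2720[hold]  S*(3)=87.6513
k=2: j=0 S=60.3540 intr=51.0360 cont=50.6179 V=51.0360[EX]; j=1 S=77.4000 intr=33.9900 cont=33.5719 V=33.9900[EX]; j=2 S=99.2603 intr=12.1297 cont=15.2265 V=15.2265[hold]  S*(2)=77.4000
k=1: j=0 S=68.3476 intr=43.0424 cont=42.6243 V=43.0424[EX]; j=1 S=87.6513 intr=23.7387 cont=24.8140 V=24.8140[hold]  S*(1)=68.3476
k=0: j=0 S=77.4000 intr=33.9900 cont=34.0905 V=34.0905[hold]  S*(0)=-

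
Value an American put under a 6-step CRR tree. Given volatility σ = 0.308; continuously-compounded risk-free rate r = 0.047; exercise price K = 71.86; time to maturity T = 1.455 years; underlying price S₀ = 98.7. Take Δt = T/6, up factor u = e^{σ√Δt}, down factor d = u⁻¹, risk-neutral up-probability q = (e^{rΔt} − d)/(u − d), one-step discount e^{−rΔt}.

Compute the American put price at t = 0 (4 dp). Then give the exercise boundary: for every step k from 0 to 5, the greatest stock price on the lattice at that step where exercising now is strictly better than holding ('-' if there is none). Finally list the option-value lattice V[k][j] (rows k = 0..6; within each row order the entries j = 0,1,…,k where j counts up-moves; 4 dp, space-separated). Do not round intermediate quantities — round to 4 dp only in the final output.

Δt=0.24250, u=1.16378, d=0.85927, q=0.49980, disc=e^(-rΔt)=0.98867
k=6 terminal: V=max(K-S,0) → 32.1322 18.0534 0.0000 0.0000 0.0000 0.0000 0.0000
k=5: j=0 S=46.2343 intr=25.6257 cont=24.8113 V=25.6257[EX]; j=1 S=62.6189 intr=9.2411 cont=8.9280 V=9.2411[EX]; j=2 S=84.8099 intr=0.0000 cont=0.0000 V=0.0000[hold]; j=3 S=114.8650 intr=0.0000 cont=0.0000 V=0.0000[hold]; j=4 S=155.5710 intr=0.0000 cont=0.0000 V=0.0000[hold]; j=5 S=210.7025 intr=0.0000 cont=0.0000 V=0.0000[hold]  S*(5)=62.6189
k=4: j=0 S=53.8066 intr=18.0534 cont=17.2391 V=18.0534[EX]; j=1 S=72.8746 intr=0.0000 cont=4.5700 V=4.5700[hold]; j=2 S=98.7000 intr=0.0000 cont=0.0000 V=0.0000[hold]; j=3 S=133.6774 intr=0.0000 cont=0.0000 V=0.0000[hold]; j=4 S=181.0502 intr=0.0000 cont=0.0000 V=0.0000[hold]  S*(4)=53.8066
k=3: j=0 S=62.6189 intr=9.2411 cont=11.1862 V=11.1862[hold]; j=1 S=84.8099 intr=0.0000 cont=2.2600 V=2.2600[hold]; j=2 S=114.8650 intr=0.0000 cont=0.0000 V=0.0000[hold]; j=3 S=155.5710 intr=0.0000 cont=0.0000 V=0.0000[hold]  S*(3)=-
k=2: j=0 S=72.8746 intr=0.0000 cont=6.6487 V=6.6487[hold]; j=1 S=98.7000 intr=0.0000 cont=1.1177 V=1.1177[hold]; j=2 S=133.6774 intr=0.0000 cont=0.0000 V=0.0000[hold]  S*(2)=-
k=1: j=0 S=84.8099 intr=0.0000 cont=3.8403 V=3.8403[hold]; j=1 S=114.8650 intr=0.0000 cont=0.5527 V=0.5527[hold]  S*(1)=-
k=0: j=0 S=98.7000 intr=0.0000 cont=2.1723 V=2.1723[hold]  S*(0)=-

price = 2.1723
boundary = - - - - 53.8066 62.6189
tree:
2.1723
3.8403 0.5527
6.6487 1.1177 0.0000
11.1862 2.2600 0.0000 0.0000
18.0534 4.5700 0.0000 0.0000 0.0000
25.6257 9.2411 0.0000 0.0000 0.0000 0.0000
32.1322 18.0534 0.0000 0.0000 0.0000 0.0000 0.0000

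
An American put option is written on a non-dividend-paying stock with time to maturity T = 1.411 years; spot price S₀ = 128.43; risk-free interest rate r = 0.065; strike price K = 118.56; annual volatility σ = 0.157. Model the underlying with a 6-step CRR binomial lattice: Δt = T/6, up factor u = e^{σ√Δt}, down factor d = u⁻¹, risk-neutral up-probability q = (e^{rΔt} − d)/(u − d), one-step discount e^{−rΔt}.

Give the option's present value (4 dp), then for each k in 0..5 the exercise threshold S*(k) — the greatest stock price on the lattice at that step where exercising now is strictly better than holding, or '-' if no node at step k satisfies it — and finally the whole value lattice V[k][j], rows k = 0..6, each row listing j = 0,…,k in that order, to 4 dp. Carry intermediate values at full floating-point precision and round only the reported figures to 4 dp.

price = 2.6502
boundary = - - - 102.2047 94.7121 102.2047
tree:
2.6502
5.0264 1.0139
9.2415 2.1325 0.2374
16.3553 4.3776 0.5768 0.0000
23.8479 8.6835 1.4012 0.0000 0.0000
30.7912 16.3553 3.4042 0.0000 0.0000 0.0000
37.2255 23.8479 8.2700 0.0000 0.0000 0.0000 0.0000

Δt=0.23517  u=1.07911  d=0.92669  q=0.58203  discount=0.98483
step 6 (expiry): payoffs max(K−S,0) = 37.2255 23.8479 8.2700 0.0000 0.0000 0.0000 0.0000
step 5: (k=5,j=0): S=87.7688, (K−S)⁺=30.7912, hold=28.9927 ⇒ V=30.7912 exercise | (k=5,j=1): S=102.2047, (K−S)⁺=16.3553, hold=14.5568 ⇒ V=16.3553 exercise | (k=5,j=2): S=119.0149, (K−S)⁺=0.0000, hold=3.4042 ⇒ V=3.4042 continue | (k=5,j=3): S=138.5899, (K−S)⁺=0.0000, hold=0.0000 ⇒ V=0.0000 continue | (k=5,j=4): S=161.3847, (K−S)⁺=0.0000, hold=0.0000 ⇒ V=0.0000 continue | (k=5,j=5): S=187.9285, (K−S)⁺=0.0000, hold=0.0000 ⇒ V=0.0000 continue  boundary S*=102.2047
step 4: (k=4,j=0): S=94.7121, (K−S)⁺=23.8479, hold=22.0494 ⇒ V=23.8479 exercise | (k=4,j=1): S=110.2900, (K−S)⁺=8.2700, hold=8.6835 ⇒ V=8.6835 continue | (k=4,j=2): S=128.4300, (K−S)⁺=0.0000, hold=1.4012 ⇒ V=1.4012 continue | (k=4,j=3): S=149.5536, (K−S)⁺=0.0000, hold=0.0000 ⇒ V=0.0000 continue | (k=4,j=4): S=174.1516, (K−S)⁺=0.0000, hold=0.0000 ⇒ V=0.0000 continue  boundary S*=94.7121
step 3: (k=3,j=0): S=102.2047, (K−S)⁺=16.3553, hold=14.7939 ⇒ V=16.3553 exercise | (k=3,j=1): S=119.0149, (K−S)⁺=0.0000, hold=4.3776 ⇒ V=4.3776 continue | (k=3,j=2): S=138.5899, (K−S)⁺=0.0000, hold=0.5768 ⇒ V=0.5768 continue | (k=3,j=3): S=161.3847, (K−S)⁺=0.0000, hold=0.0000 ⇒ V=0.0000 continue  boundary S*=102.2047
step 2: (k=2,j=0): S=110.2900, (K−S)⁺=8.2700, hold=9.2415 ⇒ V=9.2415 continue | (k=2,j=1): S=128.4300, (K−S)⁺=0.0000, hold=2.1325 ⇒ V=2.1325 continue | (k=2,j=2): S=149.5536, (K−S)⁺=0.0000, hold=0.2374 ⇒ V=0.2374 continue  boundary S*=-
step 1: (k=1,j=0): S=119.0149, (K−S)⁺=0.0000, hold=5.0264 ⇒ V=5.0264 continue | (k=1,j=1): S=138.5899, (K−S)⁺=0.0000, hold=1.0139 ⇒ V=1.0139 continue  boundary S*=-
step 0: (k=0,j=0): S=128.4300, (K−S)⁺=0.0000, hold=2.6502 ⇒ V=2.6502 continue  boundary S*=-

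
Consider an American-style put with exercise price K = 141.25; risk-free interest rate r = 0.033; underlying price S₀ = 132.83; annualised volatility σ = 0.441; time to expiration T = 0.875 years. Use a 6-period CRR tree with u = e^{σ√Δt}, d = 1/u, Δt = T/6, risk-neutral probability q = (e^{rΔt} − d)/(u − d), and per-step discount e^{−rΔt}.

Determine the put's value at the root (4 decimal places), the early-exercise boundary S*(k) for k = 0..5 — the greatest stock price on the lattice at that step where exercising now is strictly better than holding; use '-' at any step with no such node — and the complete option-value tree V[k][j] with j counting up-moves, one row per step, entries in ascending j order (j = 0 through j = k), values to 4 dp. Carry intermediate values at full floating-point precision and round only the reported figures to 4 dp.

Δt=0.14583, u=1.18342, d=0.84501, q=0.47225, disc=e^(-rΔt)=0.99520
k=6 terminal: V=max(K-S,0) → 92.8929 73.5266 46.4044 8.4200 0.0000 0.0000 0.0000
k=5: j=0 S=57.2268 intr=84.0232 cont=83.3451 V=84.0232[EX]; j=1 S=80.1453 intr=61.1047 cont=60.4266 V=61.1047[EX]; j=2 S=112.2424 intr=29.0076 cont=28.3295 V=29.0076[EX]; j=3 S=157.1939 intr=0.0000 cont=4.4223 V=4.4223[hold]; j=4 S=220.1478 intr=0.0000 cont=0.0000 V=0.0000[hold]; j=5 S=308.3139 intr=0.0000 cont=0.0000 V=0.0000[hold]  S*(5)=112.2424
k=4: j=0 S=67.7234 intr=73.5266 cont=72.8485 V=73.5266[EX]; j=1 S=94.8456 intr=46.4044 cont=45.7262 V=46.4044[EX]; j=2 S=132.8300 intr=8.4200 cont=17.3136 V=17.3136[hold]; j=3 S=186.0266 intr=0.0000 cont=2.3227 V=2.3227[hold]; j=4 S=260.5276 intr=0.0000 cont=0.0000 V=0.0000[hold]  S*(4)=94.8456
k=3: j=0 S=80.1453 intr=61.1047 cont=60.4266 V=61.1047[EX]; j=1 S=112.2424 intr=29.0076 cont=32.5094 V=32.5094[hold]; j=2 S=157.1939 intr=0.0000 cont=10.1850 V=10.1850[hold]; j=3 S=220.1478 intr=0.0000 cont=1.2199 V=1.2199[hold]  S*(3)=80.1453
k=2: j=0 S=94.8456 intr=46.4044 cont=47.3720 V=47.3720[hold]; j=1 S=132.8300 intr=8.4200 cont=21.8612 V=21.8612[hold]; j=2 S=186.0266 intr=0.0000 cont=5.9226 V=5.9226[hold]  S*(2)=-
k=1: j=0 S=112.2424 intr=29.0076 cont=35.1549 V=35.1549[hold]; j=1 S=157.1939 intr=0.0000 cont=14.2654 V=14.2654[hold]  S*(1)=-
k=0: j=0 S=132.8300 intr=8.4200 cont=25.1683 V=25.1683[hold]  S*(0)=-

price = 25.1683
boundary = - - - 80.1453 94.8456 112.2424
tree:
25.1683
35.1549 14.2654
47.3720 21.8612 5.9226
61.1047 32.5094 10.1850 1.2199
73.5266 46.4044 17.3136 2.3227 0.0000
84.0232 61.1047 29.0076 4.4223 0.0000 0.0000
92.8929 73.5266 46.4044 8.4200 0.0000 0.0000 0.0000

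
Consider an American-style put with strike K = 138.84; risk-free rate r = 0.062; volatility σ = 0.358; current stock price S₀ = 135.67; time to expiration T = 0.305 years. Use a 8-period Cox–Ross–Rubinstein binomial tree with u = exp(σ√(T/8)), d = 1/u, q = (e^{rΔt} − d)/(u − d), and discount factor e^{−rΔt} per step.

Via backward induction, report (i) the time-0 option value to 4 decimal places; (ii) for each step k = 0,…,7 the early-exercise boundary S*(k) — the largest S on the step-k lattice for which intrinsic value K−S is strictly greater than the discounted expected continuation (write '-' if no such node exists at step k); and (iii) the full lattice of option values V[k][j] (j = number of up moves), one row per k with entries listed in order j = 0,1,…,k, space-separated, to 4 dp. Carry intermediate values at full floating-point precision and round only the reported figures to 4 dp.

Δt=0.03812  u=1.07240  d=0.93249  q=0.49945  discount=0.99764
step 8 (expiry): payoffs max(K−S,0) = 61.2831 49.6459 36.2625 20.8710 3.1700 0.0000 0.0000 0.0000 0.0000
step 7: (k=7,j=0): S=83.1722, (K−S)⁺=55.6678, hold=55.3400 ⇒ V=55.6678 exercise | (k=7,j=1): S=95.6520, (K−S)⁺=43.1880, hold=42.8602 ⇒ V=43.1880 exercise | (k=7,j=2): S=110.0044, (K−S)⁺=28.8356, hold=28.5078 ⇒ V=28.8356 exercise | (k=7,j=3): S=126.5103, (K−S)⁺=12.3297, hold=12.0019 ⇒ V=12.3297 exercise | (k=7,j=4): S=145.4929, (K−S)⁺=0.0000, hold=1.5830 ⇒ V=1.5830 continue | (k=7,j=5): S=167.3238, (K−S)⁺=0.0000, hold=0.0000 ⇒ V=0.0000 continue | (k=7,j=6): S=192.4303, (K−S)⁺=0.0000, hold=0.0000 ⇒ V=0.0000 continue | (k=7,j=7): S=221.3041, (K−S)⁺=0.0000, hold=0.0000 ⇒ V=0.0000 continue  boundary S*=126.5103
step 6: (k=6,j=0): S=89.1941, (K−S)⁺=49.6459, hold=49.3181 ⇒ V=49.6459 exercise | (k=6,j=1): S=102.5775, (K−S)⁺=36.2625, hold=35.9347 ⇒ V=36.2625 exercise | (k=6,j=2): S=117.9690, (K−S)⁺=20.8710, hold=20.5432 ⇒ V=20.8710 exercise | (k=6,j=3): S=135.6700, (K−S)⁺=3.1700, hold=6.9459 ⇒ V=6.9459 continue | (k=6,j=4): S=156.0270, (K−S)⁺=0.0000, hold=0.7905 ⇒ V=0.7905 continue | (k=6,j=5): S=179.4385, (K−S)⁺=0.0000, hold=0.0000 ⇒ V=0.0000 continue | (k=6,j=6): S=206.3628, (K−S)⁺=0.0000, hold=0.0000 ⇒ V=0.0000 continue  boundary S*=117.9690
step 5: (k=5,j=0): S=95.6520, (K−S)⁺=43.1880, hold=42.8602 ⇒ V=43.1880 exercise | (k=5,j=1): S=110.0044, (K−S)⁺=28.8356, hold=28.5078 ⇒ V=28.8356 exercise | (k=5,j=2): S=126.5103, (K−S)⁺=12.3297, hold=13.8833 ⇒ V=13.8833 continue | (k=5,j=3): S=145.4929, (K−S)⁺=0.0000, hold=3.8625 ⇒ V=3.8625 continue | (k=5,j=4): S=167.3238, (K−S)⁺=0.0000, hold=0.3948 ⇒ V=0.3948 continue | (k=5,j=5): S=192.4303, (K−S)⁺=0.0000, hold=0.0000 ⇒ V=0.0000 continue  boundary S*=110.0044
step 4: (k=4,j=0): S=102.5775, (K−S)⁺=36.2625, hold=35.9347 ⇒ V=36.2625 exercise | (k=4,j=1): S=117.9690, (K−S)⁺=20.8710, hold=21.3173 ⇒ V=21.3173 continue | (k=4,j=2): S=135.6700, (K−S)⁺=3.1700, hold=8.8575 ⇒ V=8.8575 continue | (k=4,j=3): S=156.0270, (K−S)⁺=0.0000, hold=2.1255 ⇒ V=2.1255 continue | (k=4,j=4): S=179.4385, (K−S)⁺=0.0000, hold=0.1971 ⇒ V=0.1971 continue  boundary S*=102.5775
step 3: (k=3,j=0): S=110.0044, (K−S)⁺=28.8356, hold=28.7302 ⇒ V=28.8356 exercise | (k=3,j=1): S=126.5103, (K−S)⁺=12.3297, hold=15.0587 ⇒ V=15.0587 continue | (k=3,j=2): S=145.4929, (K−S)⁺=0.0000, hold=5.4822 ⇒ V=5.4822 continue | (k=3,j=3): S=167.3238, (K−S)⁺=0.0000, hold=1.1596 ⇒ V=1.1596 continue  boundary S*=110.0044
step 2: (k=2,j=0): S=117.9690, (K−S)⁺=20.8710, hold=21.9029 ⇒ V=21.9029 continue | (k=2,j=1): S=135.6700, (K−S)⁺=3.1700, hold=10.2515 ⇒ V=10.2515 continue | (k=2,j=2): S=156.0270, (K−S)⁺=0.0000, hold=3.3155 ⇒ V=3.3155 continue  boundary S*=-
step 1: (k=1,j=0): S=126.5103, (K−S)⁺=12.3297, hold=16.0457 ⇒ V=16.0457 continue | (k=1,j=1): S=145.4929, (K−S)⁺=0.0000, hold=6.7713 ⇒ V=6.7713 continue  boundary S*=-
step 0: (k=0,j=0): S=135.6700, (K−S)⁺=3.1700, hold=11.3867 ⇒ V=11.3867 continue  boundary S*=-

price = 11.3867
boundary = - - - 110.0044 102.5775 110.0044 117.9690 126.5103
tree:
11.3867
16.0457 6.7713
21.9029 10.2515 3.3155
28.8356 15.0587 5.4822 1.1596
36.2625 21.3173 8.8575 2.1255 0.1971
43.1880 28.8356 13.8833 3.8625 0.3948 0.0000
49.6459 36.2625 20.8710 6.9459 0.7905 0.0000 0.0000
55.6678 43.1880 28.8356 12.3297 1.5830 0.0000 0.0000 0.0000
61.2831 49.6459 36.2625 20.8710 3.1700 0.0000 0.0000 0.0000 0.0000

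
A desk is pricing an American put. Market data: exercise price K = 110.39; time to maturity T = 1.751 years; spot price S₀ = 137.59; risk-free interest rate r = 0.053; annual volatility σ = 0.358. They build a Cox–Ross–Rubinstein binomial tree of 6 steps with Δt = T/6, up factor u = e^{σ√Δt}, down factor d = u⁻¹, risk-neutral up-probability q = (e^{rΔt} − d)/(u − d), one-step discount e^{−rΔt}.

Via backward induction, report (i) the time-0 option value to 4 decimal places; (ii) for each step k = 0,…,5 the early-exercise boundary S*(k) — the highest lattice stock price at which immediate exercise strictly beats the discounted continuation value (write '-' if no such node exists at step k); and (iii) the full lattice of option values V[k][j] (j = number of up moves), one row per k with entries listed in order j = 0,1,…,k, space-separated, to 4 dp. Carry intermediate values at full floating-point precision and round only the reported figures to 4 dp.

price = 9.4812
boundary = - - - - 63.4777 77.0216
tree:
9.4812
14.9346 4.1475
22.8192 7.2619 1.0614
33.5458 12.4603 2.1213 0.0000
46.9123 20.7995 4.2396 0.0000 0.0000
58.0746 33.3684 8.4733 0.0000 0.0000 0.0000
67.2740 46.9123 16.9347 0.0000 0.0000 0.0000 0.0000

params: Δt=0.29183 u=1.21336 d=0.82415 q=0.49185 e^(-rΔt)=0.98465
t_6 payoffs: 67.2740 46.9123 16.9347 0.0000 0.0000 0.0000 0.0000
t_5: node(5,0) S=52.3154 payoff=58.0746 vs cont=56.3803 → 58.0746 [stop]  node(5,1) S=77.0216 payoff=33.3684 vs cont=31.6741 → 33.3684 [stop]  node(5,2) S=113.3954 payoff=0.0000 vs cont=8.4733 → 8.4733 [wait]  node(5,3) S=166.9469 payoff=0.0000 vs cont=0.0000 → 0.0000 [wait]  node(5,4) S=245.7882 payoff=0.0000 vs cont=0.0000 → 0.0000 [wait]  node(5,5) S=361.8627 payoff=0.0000 vs cont=0.0000 → 0.0000 [wait]  ⇒ S*(5)=77.0216
t_4: node(4,0) S=63.4777 payoff=46.9123 vs cont=45.2180 → 46.9123 [stop]  node(4,1) S=93.4553 payoff=16.9347 vs cont=20.7995 → 20.7995 [wait]  node(4,2) S=137.5900 payoff=0.0000 vs cont=4.2396 → 4.2396 [wait]  node(4,3) S=202.5674 payoff=0.0000 vs cont=0.0000 → 0.0000 [wait]  node(4,4) S=298.2308 payoff=0.0000 vs cont=0.0000 → 0.0000 [wait]  ⇒ S*(4)=63.4777
t_3: node(3,0) S=77.0216 payoff=33.3684 vs cont=33.5458 → 33.5458 [wait]  node(3,1) S=113.3954 payoff=0.0000 vs cont=12.4603 → 12.4603 [wait]  node(3,2) S=166.9469 payoff=0.0000 vs cont=2.1213 → 2.1213 [wait]  node(3,3) S=245.7882 payoff=0.0000 vs cont=0.0000 → 0.0000 [wait]  ⇒ S*(3)=-
t_2: node(2,0) S=93.4553 payoff=16.9347 vs cont=22.8192 → 22.8192 [wait]  node(2,1) S=137.5900 payoff=0.0000 vs cont=7.2619 → 7.2619 [wait]  node(2,2) S=202.5674 payoff=0.0000 vs cont=1.0614 → 1.0614 [wait]  ⇒ S*(2)=-
t_1: node(1,0) S=113.3954 payoff=0.0000 vs cont=14.9346 → 14.9346 [wait]  node(1,1) S=166.9469 payoff=0.0000 vs cont=4.1475 → 4.1475 [wait]  ⇒ S*(1)=-
t_0: node(0,0) S=137.5900 payoff=0.0000 vs cont=9.4812 → 9.4812 [wait]  ⇒ S*(0)=-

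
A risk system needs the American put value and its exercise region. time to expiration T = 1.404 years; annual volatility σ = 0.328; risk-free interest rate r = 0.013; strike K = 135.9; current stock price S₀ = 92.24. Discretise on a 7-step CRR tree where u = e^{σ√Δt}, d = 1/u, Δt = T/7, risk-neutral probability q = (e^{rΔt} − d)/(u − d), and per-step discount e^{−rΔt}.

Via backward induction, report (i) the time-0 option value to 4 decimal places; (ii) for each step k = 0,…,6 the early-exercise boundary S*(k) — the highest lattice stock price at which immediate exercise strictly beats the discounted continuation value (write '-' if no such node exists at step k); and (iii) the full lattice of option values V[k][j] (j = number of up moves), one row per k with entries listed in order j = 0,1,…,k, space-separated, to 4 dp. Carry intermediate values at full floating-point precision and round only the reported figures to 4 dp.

price = 45.9158
boundary = - - 68.7587 79.6386 68.7587 79.6386 92.2400
tree:
45.9158
56.4692 34.3734
67.1413 44.8526 22.8503
76.5348 56.2614 32.3482 12.3604
84.6451 67.1413 43.8361 19.6863 4.2402
91.6473 76.5348 56.2614 30.1899 8.0546 0.0000
97.6929 84.6451 67.1413 43.6600 15.3004 0.0000 0.0000
102.9126 91.6473 76.5348 56.2614 29.0646 0.0000 0.0000 0.0000

Δt=0.20057, u=1.15823, d=0.86338, q=0.47220, disc=e^(-rΔt)=0.99740
k=7 terminal: V=max(K-S,0) → 102.9126 91.6473 76.5348 56.2614 29.0646 0.0000 0.0000 0.0000
k=6: j=0 S=38.2071 intr=97.6929 cont=97.3390 V=97.6929[EX]; j=1 S=51.2549 intr=84.6451 cont=84.2912 V=84.6451[EX]; j=2 S=68.7587 intr=67.1413 cont=66.7874 V=67.1413[EX]; j=3 S=92.2400 intr=43.6600 cont=43.3061 V=43.6600[EX]; j=4 S=123.7403 intr=12.1597 cont=15.3004 V=15.3004[hold]; j=5 S=165.9980 intr=0.0000 cont=0.0000 V=0.0000[hold]; j=6 S=222.6869 intr=0.0000 cont=0.0000 V=0.0000[hold]  S*(6)=92.2400
k=5: j=0 S=44.2527 intr=91.6473 cont=91.2934 V=91.6473[EX]; j=1 S=59.3652 intr=76.5348 cont=76.1810 V=76.5348[EX]; j=2 S=79.6386 intr=56.2614 cont=55.9076 V=56.2614[EX]; j=3 S=106.8354 intr=29.0646 cont=30.1899 V=30.1899[hold]; j=4 S=143.3201 intr=0.0000 cont=8.0546 V=8.0546[hold]; j=5 S=192.2643 intr=0.0000 cont=0.0000 V=0.0000[hold]  S*(5)=79.6386
k=4: j=0 S=51.2549 intr=84.6451 cont=84.2912 V=84.6451[EX]; j=1 S=68.7587 intr=67.1413 cont=66.7874 V=67.1413[EX]; j=2 S=92.2400 intr=43.6600 cont=43.8361 V=43.8361[hold]; j=3 S=123.7403 intr=12.1597 cont=19.6863 V=19.6863[hold]; j=4 S=165.9980 intr=0.0000 cont=4.2402 V=4.2402[hold]  S*(4)=68.7587
k=3: j=0 S=59.3652 intr=76.5348 cont=76.1810 V=76.5348[EX]; j=1 S=79.6386 intr=56.2614 cont=55.9905 V=56.2614[EX]; j=2 S=106.8354 intr=29.0646 cont=32.3482 V=32.3482[hold]; j=3 S=143.3201 intr=0.0000 cont=12.3604 V=12.3604[hold]  S*(3)=79.6386
k=2: j=0 S=68.7587 intr=67.1413 cont=66.7874 V=67.1413[EX]; j=1 S=92.2400 intr=43.6600 cont=44.8526 V=44.8526[hold]; j=2 S=123.7403 intr=12.1597 cont=22.8503 V=22.8503[hold]  S*(2)=68.7587
k=1: j=0 S=79.6386 intr=56.2614 cont=56.4692 V=56.4692[hold]; j=1 S=106.8354 intr=29.0646 cont=34.3734 V=34.3734[hold]  S*(1)=-
k=0: j=0 S=92.2400 intr=43.6600 cont=45.9158 V=45.9158[hold]  S*(0)=-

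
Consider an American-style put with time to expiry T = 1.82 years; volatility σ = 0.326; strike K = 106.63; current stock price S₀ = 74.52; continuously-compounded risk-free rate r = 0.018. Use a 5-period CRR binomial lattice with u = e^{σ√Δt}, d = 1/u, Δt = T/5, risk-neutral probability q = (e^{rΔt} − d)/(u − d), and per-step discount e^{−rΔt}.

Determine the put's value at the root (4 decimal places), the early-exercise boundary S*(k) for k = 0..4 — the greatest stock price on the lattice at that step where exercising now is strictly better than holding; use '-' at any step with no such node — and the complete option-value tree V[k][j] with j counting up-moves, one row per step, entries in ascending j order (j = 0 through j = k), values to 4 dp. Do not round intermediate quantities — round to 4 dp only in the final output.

price = 35.1692
boundary = - - 50.2847 61.2145 74.5200
tree:
35.1692
45.4706 23.9341
56.3453 33.7277 13.1195
65.3236 45.4155 20.8938 4.4518
72.6989 56.3453 32.1100 8.4166 0.0000
78.7573 65.3236 45.4155 15.9124 0.0000 0.0000

Δt=0.36400  u=1.21736  d=0.82145  q=0.46759  discount=0.99347
step 5 (expiry): payoffs max(K−S,0) = 78.7573 65.3236 45.4155 15.9124 0.0000 0.0000
step 4: (k=4,j=0): S=33.9311, (K−S)⁺=72.6989, hold=72.0025 ⇒ V=72.6989 exercise | (k=4,j=1): S=50.2847, (K−S)⁺=56.3453, hold=55.6490 ⇒ V=56.3453 exercise | (k=4,j=2): S=74.5200, (K−S)⁺=32.1100, hold=31.4136 ⇒ V=32.1100 exercise | (k=4,j=3): S=110.4359, (K−S)⁺=0.0000, hold=8.4166 ⇒ V=8.4166 continue | (k=4,j=4): S=163.6618, (K−S)⁺=0.0000, hold=0.0000 ⇒ V=0.0000 continue  boundary S*=74.5200
step 3: (k=3,j=0): S=41.3064, (K−S)⁺=65.3236, hold=64.6273 ⇒ V=65.3236 exercise | (k=3,j=1): S=61.2145, (K−S)⁺=45.4155, hold=44.7192 ⇒ V=45.4155 exercise | (k=3,j=2): S=90.7176, (K−S)⁺=15.9124, hold=20.8938 ⇒ V=20.8938 continue | (k=3,j=3): S=134.4401, (K−S)⁺=0.0000, hold=4.4518 ⇒ V=4.4518 continue  boundary S*=61.2145
step 2: (k=2,j=0): S=50.2847, (K−S)⁺=56.3453, hold=55.6490 ⇒ V=56.3453 exercise | (k=2,j=1): S=74.5200, (K−S)⁺=32.1100, hold=33.7277 ⇒ V=33.7277 continue | (k=2,j=2): S=110.4359, (K−S)⁺=0.0000, hold=13.1195 ⇒ V=13.1195 continue  boundary S*=50.2847
step 1: (k=1,j=0): S=61.2145, (K−S)⁺=45.4155, hold=45.4706 ⇒ V=45.4706 continue | (k=1,j=1): S=90.7176, (K−S)⁺=15.9124, hold=23.9341 ⇒ V=23.9341 continue  boundary S*=-
step 0: (k=0,j=0): S=74.5200, (K−S)⁺=32.1100, hold=35.1692 ⇒ V=35.1692 continue  boundary S*=-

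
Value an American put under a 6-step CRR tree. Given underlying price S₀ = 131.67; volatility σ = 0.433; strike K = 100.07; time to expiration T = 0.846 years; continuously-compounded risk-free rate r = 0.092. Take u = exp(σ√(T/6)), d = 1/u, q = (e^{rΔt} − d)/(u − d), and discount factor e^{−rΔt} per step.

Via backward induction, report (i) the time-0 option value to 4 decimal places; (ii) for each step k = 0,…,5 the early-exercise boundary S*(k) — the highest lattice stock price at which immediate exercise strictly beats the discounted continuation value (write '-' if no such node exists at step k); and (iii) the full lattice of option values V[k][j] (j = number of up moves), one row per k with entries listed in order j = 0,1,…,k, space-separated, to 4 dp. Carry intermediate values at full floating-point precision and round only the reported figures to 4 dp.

params: Δt=0.14100 u=1.17656 d=0.84994 q=0.49942 e^(-rΔt)=0.98711
t_6 payoffs: 50.4323 31.3573 4.9522 0.0000 0.0000 0.0000 0.0000
t_5: node(5,0) S=58.4015 payoff=41.6685 vs cont=40.3787 → 41.6685 [stop]  node(5,1) S=80.8443 payoff=19.2257 vs cont=17.9360 → 19.2257 [stop]  node(5,2) S=111.9114 payoff=0.0000 vs cont=2.4470 → 2.4470 [wait]  node(5,3) S=154.9171 payoff=0.0000 vs cont=0.0000 → 0.0000 [wait]  node(5,4) S=214.4492 payoff=0.0000 vs cont=0.0000 → 0.0000 [wait]  node(5,5) S=296.8585 payoff=0.0000 vs cont=0.0000 → 0.0000 [wait]  ⇒ S*(5)=80.8443
t_4: node(4,0) S=68.7127 payoff=31.3573 vs cont=30.0676 → 31.3573 [stop]  node(4,1) S=95.1178 payoff=4.9522 vs cont=10.7064 → 10.7064 [wait]  node(4,2) S=131.6700 payoff=0.0000 vs cont=1.2092 → 1.2092 [wait]  node(4,3) S=182.2686 payoff=0.0000 vs cont=0.0000 → 0.0000 [wait]  node(4,4) S=252.3114 payoff=0.0000 vs cont=0.0000 → 0.0000 [wait]  ⇒ S*(4)=68.7127
t_3: node(3,0) S=80.8443 payoff=19.2257 vs cont=20.7727 → 20.7727 [wait]  node(3,1) S=111.9114 payoff=0.0000 vs cont=5.8865 → 5.8865 [wait]  node(3,2) S=154.9171 payoff=0.0000 vs cont=0.5975 → 0.5975 [wait]  node(3,3) S=214.4492 payoff=0.0000 vs cont=0.0000 → 0.0000 [wait]  ⇒ S*(3)=-
t_2: node(2,0) S=95.1178 payoff=4.9522 vs cont=13.1664 → 13.1664 [wait]  node(2,1) S=131.6700 payoff=0.0000 vs cont=3.2032 → 3.2032 [wait]  node(2,2) S=182.2686 payoff=0.0000 vs cont=0.2952 → 0.2952 [wait]  ⇒ S*(2)=-
t_1: node(1,0) S=111.9114 payoff=0.0000 vs cont=8.0851 → 8.0851 [wait]  node(1,1) S=154.9171 payoff=0.0000 vs cont=1.7284 → 1.7284 [wait]  ⇒ S*(1)=-
t_0: node(0,0) S=131.6700 payoff=0.0000 vs cont=4.8471 → 4.8471 [wait]  ⇒ S*(0)=-

price = 4.8471
boundary = - - - - 68.7127 80.8443
tree:
4.8471
8.0851 1.7284
13.1664 3.2032 0.2952
20.7727 5.8865 0.5975 0.0000
31.3573 10.7064 1.2092 0.0000 0.0000
41.6685 19.2257 2.4470 0.0000 0.0000 0.0000
50.4323 31.3573 4.9522 0.0000 0.0000 0.0000 0.0000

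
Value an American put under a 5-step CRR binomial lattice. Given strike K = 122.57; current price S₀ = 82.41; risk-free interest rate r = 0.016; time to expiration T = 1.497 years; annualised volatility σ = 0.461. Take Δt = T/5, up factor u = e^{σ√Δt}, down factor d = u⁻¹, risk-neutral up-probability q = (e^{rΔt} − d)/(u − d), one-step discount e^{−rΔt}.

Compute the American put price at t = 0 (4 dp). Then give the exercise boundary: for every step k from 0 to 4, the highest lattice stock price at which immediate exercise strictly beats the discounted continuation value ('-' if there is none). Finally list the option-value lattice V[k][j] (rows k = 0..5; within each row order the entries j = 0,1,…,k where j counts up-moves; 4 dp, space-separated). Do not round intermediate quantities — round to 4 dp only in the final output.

price = 46.8395
boundary = - - 49.7600 64.0369 82.4100
tree:
46.8395
59.5926 31.5459
72.8100 43.8608 16.6306
83.9039 58.5331 26.1578 5.0080
92.5244 72.8100 40.1600 9.0945 0.0000
99.2230 83.9039 58.5331 16.5154 0.0000 0.0000

Δt=0.29940, u=1.28691, d=0.77705, q=0.44669, disc=e^(-rΔt)=0.99522
k=5 terminal: V=max(K-S,0) → 99.2230 83.9039 58.5331 16.5154 0.0000 0.0000
k=4: j=0 S=30.0456 intr=92.5244 cont=91.9386 V=92.5244[EX]; j=1 S=49.7600 intr=72.8100 cont=72.2242 V=72.8100[EX]; j=2 S=82.4100 intr=40.1600 cont=39.5742 V=40.1600[EX]; j=3 S=136.4832 intr=0.0000 cont=9.0945 V=9.0945[hold]; j=4 S=226.0365 intr=0.0000 cont=0.0000 V=0.0000[hold]  S*(4)=82.4100
k=3: j=0 S=38.6661 intr=83.9039 cont=83.3181 V=83.9039[EX]; j=1 S=64.0369 intr=58.5331 cont=57.9474 V=58.5331[EX]; j=2 S=106.0546 intr=16.5154 cont=26.1578 V=26.1578[hold]; j=3 S=175.6422 intr=0.0000 cont=5.0080 V=5.0080[hold]  S*(3)=64.0369
k=2: j=0 S=49.7600 intr=72.8100 cont=72.2242 V=72.8100[EX]; j=1 S=82.4100 intr=40.1600 cont=43.8608 V=43.8608[hold]; j=2 S=136.4832 intr=0.0000 cont=16.6306 V=16.6306[hold]  S*(2)=49.7600
k=1: j=0 S=64.0369 intr=58.5331 cont=59.5926 V=59.5926[hold]; j=1 S=106.0546 intr=16.5154 cont=31.5459 V=31.5459[hold]  S*(1)=-
k=0: j=0 S=82.4100 intr=40.1600 cont=46.8395 V=46.8395[hold]  S*(0)=-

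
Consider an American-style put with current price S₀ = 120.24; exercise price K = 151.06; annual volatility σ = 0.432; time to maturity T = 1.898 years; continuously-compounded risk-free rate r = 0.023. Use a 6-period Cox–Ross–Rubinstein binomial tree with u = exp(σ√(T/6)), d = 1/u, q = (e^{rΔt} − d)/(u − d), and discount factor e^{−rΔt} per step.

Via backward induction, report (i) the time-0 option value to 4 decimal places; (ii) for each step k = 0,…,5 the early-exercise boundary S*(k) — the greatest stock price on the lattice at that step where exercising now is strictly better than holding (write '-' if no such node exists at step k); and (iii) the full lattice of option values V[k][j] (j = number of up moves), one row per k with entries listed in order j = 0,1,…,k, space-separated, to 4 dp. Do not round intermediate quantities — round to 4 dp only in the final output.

price = 46.8912
boundary = - - 73.9616 58.0076 73.9616 94.3034
tree:
46.8912
61.2279 30.4330
77.0984 43.1585 15.6445
93.0524 59.0227 24.8064 4.8966
105.5650 77.0984 38.2706 9.0408 0.0000
115.3786 93.0524 56.7566 16.6925 0.0000 0.0000
123.0753 105.5650 77.0984 30.8200 0.0000 0.0000 0.0000

Δt=0.31633, u=1.27503, d=0.78429, q=0.45443, disc=e^(-rΔt)=0.99275
k=6 terminal: V=max(K-S,0) → 123.0753 105.5650 77.0984 30.8200 0.0000 0.0000 0.0000
k=5: j=0 S=35.6814 intr=115.3786 cont=114.2835 V=115.3786[EX]; j=1 S=58.0076 intr=93.0524 cont=91.9573 V=93.0524[EX]; j=2 S=94.3034 intr=56.7566 cont=55.6615 V=56.7566[EX]; j=3 S=153.3100 intr=0.0000 cont=16.6925 V=16.6925[hold]; j=4 S=249.2374 intr=0.0000 cont=0.0000 V=0.0000[hold]; j=5 S=405.1874 intr=0.0000 cont=0.0000 V=0.0000[hold]  S*(5)=94.3034
k=4: j=0 S=45.4950 intr=105.5650 cont=104.4700 V=105.5650[EX]; j=1 S=73.9616 intr=77.0984 cont=76.0033 V=77.0984[EX]; j=2 S=120.2400 intr=30.8200 cont=38.2706 V=38.2706[hold]; j=3 S=195.4752 intr=0.0000 cont=9.0408 V=9.0408[hold]; j=4 S=317.7859 intr=0.0000 cont=0.0000 V=0.0000[hold]  S*(4)=73.9616
k=3: j=0 S=58.0076 intr=93.0524 cont=91.9573 V=93.0524[EX]; j=1 S=94.3034 intr=56.7566 cont=59.0227 V=59.0227[hold]; j=2 S=153.3100 intr=0.0000 cont=24.8064 V=24.8064[hold]; j=3 S=249.2374 intr=0.0000 cont=4.8966 V=4.8966[hold]  S*(3)=58.0076
k=2: j=0 S=73.9616 intr=77.0984 cont=77.0257 V=77.0984[EX]; j=1 S=120.2400 intr=30.8200 cont=43.1585 V=43.1585[hold]; j=2 S=195.4752 intr=0.0000 cont=15.6445 V=15.6445[hold]  S*(2)=73.9616
k=1: j=0 S=94.3034 intr=56.7566 cont=61.2279 V=61.2279[hold]; j=1 S=153.3100 intr=0.0000 cont=30.4330 V=30.4330[hold]  S*(1)=-
k=0: j=0 S=120.2400 intr=30.8200 cont=46.8912 V=46.8912[hold]  S*(0)=-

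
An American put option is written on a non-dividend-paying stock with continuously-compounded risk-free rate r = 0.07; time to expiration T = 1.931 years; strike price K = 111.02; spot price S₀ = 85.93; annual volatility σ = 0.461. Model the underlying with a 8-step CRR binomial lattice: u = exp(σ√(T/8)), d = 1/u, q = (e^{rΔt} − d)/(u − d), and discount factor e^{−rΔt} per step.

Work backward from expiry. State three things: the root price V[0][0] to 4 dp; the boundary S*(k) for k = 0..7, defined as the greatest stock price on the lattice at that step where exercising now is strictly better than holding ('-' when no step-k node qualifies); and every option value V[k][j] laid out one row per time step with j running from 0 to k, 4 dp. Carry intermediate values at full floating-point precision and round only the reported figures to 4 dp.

Δt=0.24138  u=1.25419  d=0.79733  q=0.48092  discount=0.98325
step 8 (expiry): payoffs max(K−S,0) = 96.9841 88.9416 76.2909 56.3915 25.0900 0.0000 0.0000 0.0000 0.0000
step 7: (k=7,j=0): S=17.6037, (K−S)⁺=93.4163, hold=91.5562 ⇒ V=93.4163 exercise | (k=7,j=1): S=27.6905, (K−S)⁺=83.3295, hold=81.4695 ⇒ V=83.3295 exercise | (k=7,j=2): S=43.5568, (K−S)⁺=67.4632, hold=65.6031 ⇒ V=67.4632 exercise | (k=7,j=3): S=68.5144, (K−S)⁺=42.5056, hold=40.6455 ⇒ V=42.5056 exercise | (k=7,j=4): S=107.7724, (K−S)⁺=3.2476, hold=12.8056 ⇒ V=12.8056 continue | (k=7,j=5): S=169.5249, (K−S)⁺=0.0000, hold=0.0000 ⇒ V=0.0000 continue | (k=7,j=6): S=266.6609, (K−S)⁺=0.0000, hold=0.0000 ⇒ V=0.0000 continue | (k=7,j=7): S=419.4548, (K−S)⁺=0.0000, hold=0.0000 ⇒ V=0.0000 continue  boundary S*=68.5144
step 6: (k=6,j=0): S=22.0784, (K−S)⁺=88.9416, hold=87.0815 ⇒ V=88.9416 exercise | (k=6,j=1): S=34.7291, (K−S)⁺=76.2909, hold=74.4309 ⇒ V=76.2909 exercise | (k=6,j=2): S=54.6285, (K−S)⁺=56.3915, hold=54.5315 ⇒ V=56.3915 exercise | (k=6,j=3): S=85.9300, (K−S)⁺=25.0900, hold=27.7495 ⇒ V=27.7495 continue | (k=6,j=4): S=135.1670, (K−S)⁺=0.0000, hold=6.5358 ⇒ V=6.5358 continue | (k=6,j=5): S=212.6163, (K−S)⁺=0.0000, hold=0.0000 ⇒ V=0.0000 continue | (k=6,j=6): S=334.4431, (K−S)⁺=0.0000, hold=0.0000 ⇒ V=0.0000 continue  boundary S*=54.6285
step 5: (k=5,j=0): S=27.6905, (K−S)⁺=83.3295, hold=81.4695 ⇒ V=83.3295 exercise | (k=5,j=1): S=43.5568, (K−S)⁺=67.4632, hold=65.6031 ⇒ V=67.4632 exercise | (k=5,j=2): S=68.5144, (K−S)⁺=42.5056, hold=41.9031 ⇒ V=42.5056 exercise | (k=5,j=3): S=107.7724, (K−S)⁺=3.2476, hold=17.2535 ⇒ V=17.2535 continue | (k=5,j=4): S=169.5249, (K−S)⁺=0.0000, hold=3.3358 ⇒ V=3.3358 continue | (k=5,j=5): S=266.6609, (K−S)⁺=0.0000, hold=0.0000 ⇒ V=0.0000 continue  boundary S*=68.5144
step 4: (k=4,j=0): S=34.7291, (K−S)⁺=76.2909, hold=74.4309 ⇒ V=76.2909 exercise | (k=4,j=1): S=54.6285, (K−S)⁺=56.3915, hold=54.5315 ⇒ V=56.3915 exercise | (k=4,j=2): S=85.9300, (K−S)⁺=25.0900, hold=29.8528 ⇒ V=29.8528 continue | (k=4,j=3): S=135.1670, (K−S)⁺=0.0000, hold=10.3833 ⇒ V=10.3833 continue | (k=4,j=4): S=212.6163, (K−S)⁺=0.0000, hold=1.7025 ⇒ V=1.7025 continue  boundary S*=54.6285
step 3: (k=3,j=0): S=43.5568, (K−S)⁺=67.4632, hold=65.6031 ⇒ V=67.4632 exercise | (k=3,j=1): S=68.5144, (K−S)⁺=42.5056, hold=42.8977 ⇒ V=42.8977 continue | (k=3,j=2): S=107.7724, (K−S)⁺=3.2476, hold=20.1463 ⇒ V=20.1463 continue | (k=3,j=3): S=169.5249, (K−S)⁺=0.0000, hold=6.1046 ⇒ V=6.1046 continue  boundary S*=43.5568
step 2: (k=2,j=0): S=54.6285, (K−S)⁺=56.3915, hold=54.7169 ⇒ V=56.3915 exercise | (k=2,j=1): S=85.9300, (K−S)⁺=25.0900, hold=31.4208 ⇒ V=31.4208 continue | (k=2,j=2): S=135.1670, (K−S)⁺=0.0000, hold=13.1690 ⇒ V=13.1690 continue  boundary S*=54.6285
step 1: (k=1,j=0): S=68.5144, (K−S)⁺=42.5056, hold=43.6391 ⇒ V=43.6391 continue | (k=1,j=1): S=107.7724, (K−S)⁺=3.2476, hold=22.2638 ⇒ V=22.2638 continue  boundary S*=-
step 0: (k=0,j=0): S=85.9300, (K−S)⁺=25.0900, hold=32.8005 ⇒ V=32.8005 continue  boundary S*=-

price = 32.8005
boundary = - - 54.6285 43.5568 54.6285 68.5144 54.6285 68.5144
tree:
32.8005
43.6391 22.2638
56.3915 31.4208 13.1690
67.4632 42.8977 20.1463 6.1046
76.2909 56.3915 29.8528 10.3833 1.7025
83.3295 67.4632 42.5056 17.2535 3.3358 0.0000
88.9416 76.2909 56.3915 27.7495 6.5358 0.0000 0.0000
93.4163 83.3295 67.4632 42.5056 12.8056 0.0000 0.0000 0.0000
96.9841 88.9416 76.2909 56.3915 25.0900 0.0000 0.0000 0.0000 0.0000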